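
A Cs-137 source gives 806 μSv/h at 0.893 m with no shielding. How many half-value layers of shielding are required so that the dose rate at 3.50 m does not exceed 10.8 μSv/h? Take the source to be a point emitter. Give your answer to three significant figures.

At 3.50 m, distance alone gives 806 × (0.893/3.50)² = 806 × 0.06510 = 52.47 μSv/h.
Further attenuation needed: 52.47/10.8 = 4.858.
n = log₂(4.858) = 2.280 half-value layers.

2.28 half-value layers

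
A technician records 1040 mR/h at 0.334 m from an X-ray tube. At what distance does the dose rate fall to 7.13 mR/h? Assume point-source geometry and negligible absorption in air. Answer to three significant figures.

4.03 m

Intensity scales as (d₁/d₂)², so d₂ = d₁·√(I₁/I₂).
I₁/I₂ = 1040/7.13 = 145.9, so d₂ = 0.334 × √145.9 = 4.034 m.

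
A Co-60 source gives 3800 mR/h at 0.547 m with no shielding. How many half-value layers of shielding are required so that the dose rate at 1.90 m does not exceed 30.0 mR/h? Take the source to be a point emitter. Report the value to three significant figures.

3.39 half-value layers

At 1.90 m, distance alone gives (0.547/1.90)² = 0.08288, so 3800 × 0.08288 = 314.9 mR/h.
Further attenuation needed: 314.9/30.0 = 10.50.
n = log₂(10.50) = 3.392 half-value layers.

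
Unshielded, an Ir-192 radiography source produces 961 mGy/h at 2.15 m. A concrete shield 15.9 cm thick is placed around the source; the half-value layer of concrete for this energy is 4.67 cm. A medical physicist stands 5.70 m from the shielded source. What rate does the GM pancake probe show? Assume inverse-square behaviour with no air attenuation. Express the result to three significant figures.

12.9 mGy/h

Distance alone: (2.15/5.70)² = 0.1423, so 961 × 0.1423 = 136.8 mGy/h.
Shield: 15.9/4.67 = 3.405 half-value layers → attenuation 2^(−3.405) = 0.09440.
Combined: 136.8 × 0.09440 = 12.91 mGy/h.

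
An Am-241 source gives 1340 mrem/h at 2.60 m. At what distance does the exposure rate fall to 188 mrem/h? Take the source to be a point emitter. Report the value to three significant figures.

6.94 m

Since intensity falls as 1/r², d₂ = d₁·√(I₁/I₂).
I₁/I₂ = 1340/188 = 7.128, so d₂ = 2.60 × √7.128 = 6.942 m.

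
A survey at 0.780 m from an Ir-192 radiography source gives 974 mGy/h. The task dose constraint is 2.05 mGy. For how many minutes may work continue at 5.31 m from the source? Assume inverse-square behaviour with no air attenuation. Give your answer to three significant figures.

Applying the 1/r² law, rate at 5.31 m:
974 × (0.780/5.31)² = 974 × 0.02158 = 21.02 mGy/h.
Stay time = 2.05 mGy ÷ 21.02 mGy/h = 0.09753 h = 5.852 min.

5.85 min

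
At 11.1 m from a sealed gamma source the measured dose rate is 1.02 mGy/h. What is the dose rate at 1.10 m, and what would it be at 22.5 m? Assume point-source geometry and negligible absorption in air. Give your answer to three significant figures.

Applying the 1/r² law,
At 1.10 m: 1.02 × (11.1/1.10)² = 1.02 × 101.8 = 103.8 mGy/h
At 22.5 m: 103.8 × (1.10/22.5)² = 103.8 × 0.002390 = 0.2481 mGy/h.

104 mGy/h; 0.248 mGy/h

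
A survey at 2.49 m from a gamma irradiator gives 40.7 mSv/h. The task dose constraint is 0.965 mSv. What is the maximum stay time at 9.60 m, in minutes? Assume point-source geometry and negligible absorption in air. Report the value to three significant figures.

21.1 min

Applying the 1/r² law, rate at 9.60 m:
40.7 × (2.49/9.60)² = 40.7 × 0.06728 = 2.738 mSv/h.
Stay time = 0.965 mSv ÷ 2.738 mSv/h = 0.3524 h = 21.14 min.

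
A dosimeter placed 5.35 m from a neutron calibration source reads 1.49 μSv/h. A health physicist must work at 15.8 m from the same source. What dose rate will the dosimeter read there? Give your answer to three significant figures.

Intensity scales as (d₁/d₂)², so scaling from 5.35 m to 15.8 m:
1.49 × (5.35/15.8)² = 1.49 × 0.1147 = 0.1709 μSv/h.

0.171 μSv/h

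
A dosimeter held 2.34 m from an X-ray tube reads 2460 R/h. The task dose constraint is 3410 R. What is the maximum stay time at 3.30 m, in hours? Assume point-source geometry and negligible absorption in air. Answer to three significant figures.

Using I₁d₁² = I₂d₂², rate at 3.30 m:
(2.34/3.30)² = 0.5028, so 2460 × 0.5028 = 1237 R/h.
Stay time = 3410 R ÷ 1237 R/h = 2.757 h.

2.76 h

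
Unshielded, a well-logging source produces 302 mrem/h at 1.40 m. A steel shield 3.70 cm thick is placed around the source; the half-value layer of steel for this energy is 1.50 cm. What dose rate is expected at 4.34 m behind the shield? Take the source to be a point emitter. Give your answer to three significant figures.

Distance alone: 302 × (1.40/4.34)² = 302 × 0.1041 = 31.44 mrem/h.
Shield: 3.70/1.50 = 2.467 half-value layers → attenuation 2^(−2.467) = 0.1809.
Combined: 31.44 × 0.1809 = 5.687 mrem/h.

5.69 mrem/h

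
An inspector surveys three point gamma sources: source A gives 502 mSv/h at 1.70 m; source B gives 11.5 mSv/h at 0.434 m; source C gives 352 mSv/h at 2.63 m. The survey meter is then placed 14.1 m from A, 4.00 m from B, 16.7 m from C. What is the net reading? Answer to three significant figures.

16.2 mSv/h

By superposition, sum each source's inverse-square contribution:
A: 502 × (1.70/14.1)² = 7.297 mSv/h
B: 11.5 × (0.434/4.00)² = 0.1354 mSv/h
C: 352 × (2.63/16.7)² = 8.730 mSv/h
Total = 7.297 + 0.1354 + 8.730 = 16.16 mSv/h.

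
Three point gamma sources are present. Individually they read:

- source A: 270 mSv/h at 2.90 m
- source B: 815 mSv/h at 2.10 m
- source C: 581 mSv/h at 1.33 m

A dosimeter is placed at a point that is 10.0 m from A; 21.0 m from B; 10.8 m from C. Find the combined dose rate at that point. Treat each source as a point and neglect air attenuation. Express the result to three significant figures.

Each source contributes Iᵢ·(dᵢ/rᵢ)²; contributions add.
A: 270 × (2.90/10.0)² = 22.71 mSv/h
B: 815 × (2.10/21.0)² = 8.150 mSv/h
C: 581 × (1.33/10.8)² = 8.811 mSv/h
Total = 22.71 + 8.150 + 8.811 = 39.67 mSv/h.

39.7 mSv/h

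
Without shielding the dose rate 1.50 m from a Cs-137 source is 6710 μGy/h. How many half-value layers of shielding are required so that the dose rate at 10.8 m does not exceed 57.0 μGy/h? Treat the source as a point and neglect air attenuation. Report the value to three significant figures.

At 10.8 m, distance alone gives (1.50/10.8)² = 0.01929, so 6710 × 0.01929 = 129.4 μGy/h.
Further attenuation needed: 129.4/57.0 = 2.270.
n = log₂(2.270) = 1.183 half-value layers.

1.18 half-value layers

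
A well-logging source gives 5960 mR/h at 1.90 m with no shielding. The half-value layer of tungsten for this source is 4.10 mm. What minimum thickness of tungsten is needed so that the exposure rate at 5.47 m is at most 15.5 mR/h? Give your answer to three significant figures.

At 5.47 m, distance alone gives 5960 × (1.90/5.47)² = 5960 × 0.1207 = 719.4 mR/h.
Further attenuation needed: 719.4/15.5 = 46.41.
n = log₂(46.41) = 5.536 half-value layers.
Thickness = 5.536 × 4.10 mm = 22.70 mm.

22.7 mm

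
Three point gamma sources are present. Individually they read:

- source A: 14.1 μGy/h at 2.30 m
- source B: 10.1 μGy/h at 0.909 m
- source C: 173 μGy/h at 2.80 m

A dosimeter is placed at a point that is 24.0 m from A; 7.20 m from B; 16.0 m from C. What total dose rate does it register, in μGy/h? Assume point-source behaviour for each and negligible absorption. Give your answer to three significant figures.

Each source contributes Iᵢ·(dᵢ/rᵢ)²; contributions add.
A: 14.1 × (2.30/24.0)² = 0.1295 μGy/h
B: 10.1 × (0.909/7.20)² = 0.1610 μGy/h
C: 173 × (2.80/16.0)² = 5.298 μGy/h
Total = 0.1295 + 0.1610 + 5.298 = 5.588 μGy/h.

5.59 μGy/h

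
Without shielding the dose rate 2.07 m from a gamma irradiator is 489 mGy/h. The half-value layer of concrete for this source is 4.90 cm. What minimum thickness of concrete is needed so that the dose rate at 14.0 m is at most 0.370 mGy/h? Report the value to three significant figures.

At 14.0 m, distance alone gives 489 × (2.07/14.0)² = 489 × 0.02186 = 10.69 mGy/h.
Further attenuation needed: 10.69/0.370 = 28.89.
n = log₂(28.89) = 4.852 half-value layers.
Thickness = 4.852 × 4.90 cm = 23.77 cm.

23.8 cm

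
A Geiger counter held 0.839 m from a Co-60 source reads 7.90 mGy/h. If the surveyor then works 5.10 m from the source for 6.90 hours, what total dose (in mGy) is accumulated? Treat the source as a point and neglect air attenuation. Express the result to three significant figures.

1.48 mGy

By the inverse-square law, rate at 5.10 m:
(0.839/5.10)² = 0.02706, so 7.90 × 0.02706 = 0.2138 mGy/h.
Dose = rate × time = 0.2138 mGy/h × 6.900 h = 1.475 mGy.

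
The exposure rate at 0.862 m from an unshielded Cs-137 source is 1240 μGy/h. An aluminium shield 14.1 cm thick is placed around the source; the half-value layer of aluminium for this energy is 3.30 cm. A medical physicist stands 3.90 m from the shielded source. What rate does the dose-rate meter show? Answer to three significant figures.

3.13 μGy/h

Distance alone: (0.862/3.90)² = 0.04885, so 1240 × 0.04885 = 60.57 μGy/h.
Shield: 14.1/3.30 = 4.273 half-value layers → attenuation 2^(−4.273) = 0.05172.
Combined: 60.57 × 0.05172 = 3.133 μGy/h.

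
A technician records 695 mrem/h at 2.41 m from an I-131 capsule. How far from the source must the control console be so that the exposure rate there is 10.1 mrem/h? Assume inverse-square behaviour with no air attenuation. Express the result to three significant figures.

20.0 m

Using I₁d₁² = I₂d₂², d₂ = d₁·√(I₁/I₂).
I₁/I₂ = 695/10.1 = 68.81, so d₂ = 2.41 × √68.81 = 19.99 m.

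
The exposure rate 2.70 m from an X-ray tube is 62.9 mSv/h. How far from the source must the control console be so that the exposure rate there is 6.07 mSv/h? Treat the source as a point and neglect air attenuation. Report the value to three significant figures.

Applying the 1/r² law, d₂ = d₁·√(I₁/I₂).
I₁/I₂ = 62.9/6.07 = 10.36, so d₂ = 2.70 × √10.36 = 8.690 m.

8.69 m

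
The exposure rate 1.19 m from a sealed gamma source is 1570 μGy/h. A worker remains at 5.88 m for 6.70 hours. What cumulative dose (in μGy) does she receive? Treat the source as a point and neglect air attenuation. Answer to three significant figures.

431 μGy

By the inverse-square law, rate at 5.88 m:
(1.19/5.88)² = 0.04096, so 1570 × 0.04096 = 64.31 μGy/h.
Dose = rate × time = 64.31 μGy/h × 6.700 h = 430.9 μGy.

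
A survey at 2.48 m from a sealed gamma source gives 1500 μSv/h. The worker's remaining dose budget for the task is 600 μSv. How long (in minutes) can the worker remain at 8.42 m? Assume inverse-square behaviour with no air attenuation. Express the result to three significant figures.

Since intensity falls as 1/r², rate at 8.42 m:
1500 × (2.48/8.42)² = 1500 × 0.08675 = 130.1 μSv/h.
Stay time = 600 μSv ÷ 130.1 μSv/h = 4.612 h = 276.7 min.

277 min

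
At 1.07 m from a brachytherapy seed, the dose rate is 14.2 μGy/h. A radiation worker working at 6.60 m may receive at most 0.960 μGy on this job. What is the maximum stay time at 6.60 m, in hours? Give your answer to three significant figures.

2.57 h

Using I₁d₁² = I₂d₂², rate at 6.60 m:
(1.07/6.60)² = 0.02628, so 14.2 × 0.02628 = 0.3732 μGy/h.
Stay time = 0.960 μGy ÷ 0.3732 μGy/h = 2.572 h.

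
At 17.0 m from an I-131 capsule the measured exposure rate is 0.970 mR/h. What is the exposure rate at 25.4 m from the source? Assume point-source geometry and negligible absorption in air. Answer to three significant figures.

Applying the 1/r² law, scaling from 17.0 m to 25.4 m:
(17.0/25.4)² = 0.4480, so 0.970 × 0.4480 = 0.4346 mR/h.

0.435 mR/h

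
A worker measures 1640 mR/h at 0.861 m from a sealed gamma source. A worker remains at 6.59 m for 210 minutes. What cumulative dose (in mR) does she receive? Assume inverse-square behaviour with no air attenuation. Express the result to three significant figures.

Since intensity falls as 1/r², rate at 6.59 m:
(0.861/6.59)² = 0.01707, so 1640 × 0.01707 = 27.99 mR/h.
Dose = rate × time = 27.99 mR/h × 3.500 h = 97.96 mR.

98.0 mR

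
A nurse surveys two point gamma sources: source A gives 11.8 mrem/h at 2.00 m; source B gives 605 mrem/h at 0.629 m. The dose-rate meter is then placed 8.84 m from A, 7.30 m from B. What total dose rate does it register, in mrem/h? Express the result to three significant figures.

By superposition, sum each source's inverse-square contribution:
A: 11.8 × (2.00/8.84)² = 0.6040 mrem/h
B: 605 × (0.629/7.30)² = 4.492 mrem/h
Total = 0.6040 + 4.492 = 5.096 mrem/h.

5.10 mrem/h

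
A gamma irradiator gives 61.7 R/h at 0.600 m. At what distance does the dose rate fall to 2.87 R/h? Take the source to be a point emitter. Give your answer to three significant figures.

2.78 m

Using I₁d₁² = I₂d₂², d₂ = d₁·√(I₁/I₂).
I₁/I₂ = 61.7/2.87 = 21.50, so d₂ = 0.600 × √21.50 = 2.782 m.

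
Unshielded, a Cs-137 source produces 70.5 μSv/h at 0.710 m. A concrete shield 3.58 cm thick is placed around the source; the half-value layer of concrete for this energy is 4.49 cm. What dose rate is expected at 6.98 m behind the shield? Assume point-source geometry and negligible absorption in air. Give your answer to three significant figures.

Distance alone: (0.710/6.98)² = 0.01035, so 70.5 × 0.01035 = 0.7297 μSv/h.
Shield: 3.58/4.49 = 0.7973 half-value layers → attenuation 2^(−0.7973) = 0.5754.
Combined: 0.7297 × 0.5754 = 0.4199 μSv/h.

0.420 μSv/h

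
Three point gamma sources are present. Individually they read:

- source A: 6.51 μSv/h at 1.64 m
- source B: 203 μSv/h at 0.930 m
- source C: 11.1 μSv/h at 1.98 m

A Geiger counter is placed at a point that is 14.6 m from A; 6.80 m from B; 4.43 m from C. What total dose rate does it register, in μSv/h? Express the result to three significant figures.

6.10 μSv/h

By superposition, sum each source's inverse-square contribution:
A: 6.51 × (1.64/14.6)² = 0.08214 μSv/h
B: 203 × (0.930/6.80)² = 3.797 μSv/h
C: 11.1 × (1.98/4.43)² = 2.217 μSv/h
Total = 0.08214 + 3.797 + 2.217 = 6.096 μSv/h.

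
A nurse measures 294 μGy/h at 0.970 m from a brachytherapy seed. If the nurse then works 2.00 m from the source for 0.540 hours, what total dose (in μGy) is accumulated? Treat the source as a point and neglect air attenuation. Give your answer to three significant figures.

37.3 μGy

Intensity scales as (d₁/d₂)², so rate at 2.00 m:
(0.970/2.00)² = 0.2352, so 294 × 0.2352 = 69.15 μGy/h.
Dose = rate × time = 69.15 μGy/h × 0.5400 h = 37.34 μGy.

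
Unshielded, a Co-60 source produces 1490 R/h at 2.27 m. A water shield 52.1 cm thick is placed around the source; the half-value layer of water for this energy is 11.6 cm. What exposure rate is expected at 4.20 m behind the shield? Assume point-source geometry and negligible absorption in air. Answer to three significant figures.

Distance alone: 1490 × (2.27/4.20)² = 1490 × 0.2921 = 435.2 R/h.
Shield: 52.1/11.6 = 4.491 half-value layers → attenuation 2^(−4.491) = 0.04447.
Combined: 435.2 × 0.04447 = 19.35 R/h.

19.4 R/h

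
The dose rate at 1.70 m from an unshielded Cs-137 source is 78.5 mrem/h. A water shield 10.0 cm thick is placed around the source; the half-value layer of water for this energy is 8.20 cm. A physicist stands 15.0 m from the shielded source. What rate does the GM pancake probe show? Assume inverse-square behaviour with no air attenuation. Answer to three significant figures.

0.433 mrem/h

Distance alone: 78.5 × (1.70/15.0)² = 78.5 × 0.01284 = 1.008 mrem/h.
Shield: 10.0/8.20 = 1.220 half-value layers → attenuation 2^(−1.220) = 0.4293.
Combined: 1.008 × 0.4293 = 0.4327 mrem/h.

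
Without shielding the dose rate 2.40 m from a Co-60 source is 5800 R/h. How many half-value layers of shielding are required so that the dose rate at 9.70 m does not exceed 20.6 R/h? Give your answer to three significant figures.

At 9.70 m, distance alone gives 5800 × (2.40/9.70)² = 5800 × 0.06122 = 355.1 R/h.
Further attenuation needed: 355.1/20.6 = 17.24.
n = log₂(17.24) = 4.108 half-value layers.

4.11 half-value layers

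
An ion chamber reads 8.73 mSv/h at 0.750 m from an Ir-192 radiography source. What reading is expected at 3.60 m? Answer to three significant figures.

0.379 mSv/h

Since intensity falls as 1/r², the rate at 3.60 m is
(0.750/3.60)² = 0.04340, so 8.73 × 0.04340 = 0.3789 mSv/h.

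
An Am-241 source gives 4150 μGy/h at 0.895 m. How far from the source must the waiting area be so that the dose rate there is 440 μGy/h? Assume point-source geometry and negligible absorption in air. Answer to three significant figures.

Since intensity falls as 1/r², d₂ = d₁·√(I₁/I₂).
I₁/I₂ = 4150/440 = 9.432, so d₂ = 0.895 × √9.432 = 2.749 m.

2.75 m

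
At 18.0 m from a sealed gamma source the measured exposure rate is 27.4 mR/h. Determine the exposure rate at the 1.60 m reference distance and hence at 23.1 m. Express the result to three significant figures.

Intensity scales as (d₁/d₂)², so
At 1.60 m: (18.0/1.60)² = 126.6, so 27.4 × 126.6 = 3469 mR/h
At 23.1 m: (1.60/23.1)² = 0.004798, so 3469 × 0.004798 = 16.64 mR/h.

3470 mR/h; 16.6 mR/h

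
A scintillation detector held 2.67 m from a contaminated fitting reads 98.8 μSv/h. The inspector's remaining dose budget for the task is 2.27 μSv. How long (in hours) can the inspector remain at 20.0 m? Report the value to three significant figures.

1.29 h

Since intensity falls as 1/r², rate at 20.0 m:
(2.67/20.0)² = 0.01782, so 98.8 × 0.01782 = 1.761 μSv/h.
Stay time = 2.27 μSv ÷ 1.761 μSv/h = 1.289 h.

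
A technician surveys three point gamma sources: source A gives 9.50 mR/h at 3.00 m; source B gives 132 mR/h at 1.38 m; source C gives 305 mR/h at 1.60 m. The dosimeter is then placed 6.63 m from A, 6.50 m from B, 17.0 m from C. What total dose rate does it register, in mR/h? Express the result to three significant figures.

10.6 mR/h

Each source contributes Iᵢ·(dᵢ/rᵢ)²; contributions add.
A: 9.50 × (3.00/6.63)² = 1.945 mR/h
B: 132 × (1.38/6.50)² = 5.950 mR/h
C: 305 × (1.60/17.0)² = 2.702 mR/h
Total = 1.945 + 5.950 + 2.702 = 10.60 mR/h.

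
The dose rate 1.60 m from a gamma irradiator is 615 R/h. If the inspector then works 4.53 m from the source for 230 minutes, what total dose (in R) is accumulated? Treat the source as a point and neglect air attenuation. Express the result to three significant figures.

Since intensity falls as 1/r², rate at 4.53 m:
615 × (1.60/4.53)² = 615 × 0.1248 = 76.75 R/h.
Dose = rate × time = 76.75 R/h × 3.833 h = 294.2 R.

294 R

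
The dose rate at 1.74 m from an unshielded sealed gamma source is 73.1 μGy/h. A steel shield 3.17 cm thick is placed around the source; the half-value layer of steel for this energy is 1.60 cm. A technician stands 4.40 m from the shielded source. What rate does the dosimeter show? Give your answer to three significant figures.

Distance alone: 73.1 × (1.74/4.40)² = 73.1 × 0.1564 = 11.43 μGy/h.
Shield: 3.17/1.60 = 1.981 half-value layers → attenuation 2^(−1.981) = 0.2533.
Combined: 11.43 × 0.2533 = 2.895 μGy/h.

2.90 μGy/h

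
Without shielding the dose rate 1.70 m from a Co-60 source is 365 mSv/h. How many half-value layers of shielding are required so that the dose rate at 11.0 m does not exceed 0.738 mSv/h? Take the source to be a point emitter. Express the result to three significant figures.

3.56 half-value layers

At 11.0 m, distance alone gives (1.70/11.0)² = 0.02388, so 365 × 0.02388 = 8.716 mSv/h.
Further attenuation needed: 8.716/0.738 = 11.81.
n = log₂(11.81) = 3.562 half-value layers.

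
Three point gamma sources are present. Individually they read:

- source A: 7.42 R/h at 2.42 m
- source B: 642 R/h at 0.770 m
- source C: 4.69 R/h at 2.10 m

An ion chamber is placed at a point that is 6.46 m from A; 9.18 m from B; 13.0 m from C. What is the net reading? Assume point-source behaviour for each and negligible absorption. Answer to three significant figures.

5.68 R/h

By superposition, sum each source's inverse-square contribution:
A: 7.42 × (2.42/6.46)² = 1.041 R/h
B: 642 × (0.770/9.18)² = 4.517 R/h
C: 4.69 × (2.10/13.0)² = 0.1224 R/h
Total = 1.041 + 4.517 + 0.1224 = 5.680 R/h.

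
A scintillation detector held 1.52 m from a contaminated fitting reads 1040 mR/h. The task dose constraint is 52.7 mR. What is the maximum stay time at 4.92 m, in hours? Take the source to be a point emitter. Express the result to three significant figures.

0.531 h

Since intensity falls as 1/r², rate at 4.92 m:
(1.52/4.92)² = 0.09545, so 1040 × 0.09545 = 99.27 mR/h.
Stay time = 52.7 mR ÷ 99.27 mR/h = 0.5309 h.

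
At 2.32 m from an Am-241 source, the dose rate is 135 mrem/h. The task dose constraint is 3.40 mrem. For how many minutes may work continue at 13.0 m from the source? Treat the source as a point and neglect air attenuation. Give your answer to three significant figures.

Since intensity falls as 1/r², rate at 13.0 m:
135 × (2.32/13.0)² = 135 × 0.03185 = 4.300 mrem/h.
Stay time = 3.40 mrem ÷ 4.300 mrem/h = 0.7907 h = 47.44 min.

47.4 min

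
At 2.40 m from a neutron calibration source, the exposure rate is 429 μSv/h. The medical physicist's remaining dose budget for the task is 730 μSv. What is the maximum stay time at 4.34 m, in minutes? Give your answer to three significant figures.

Using I₁d₁² = I₂d₂², rate at 4.34 m:
(2.40/4.34)² = 0.3058, so 429 × 0.3058 = 131.2 μSv/h.
Stay time = 730 μSv ÷ 131.2 μSv/h = 5.564 h = 333.8 min.

334 min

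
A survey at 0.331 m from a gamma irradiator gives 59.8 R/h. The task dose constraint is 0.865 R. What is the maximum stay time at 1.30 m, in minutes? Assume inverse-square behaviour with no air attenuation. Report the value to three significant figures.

13.4 min

By the inverse-square law, rate at 1.30 m:
59.8 × (0.331/1.30)² = 59.8 × 0.06483 = 3.877 R/h.
Stay time = 0.865 R ÷ 3.877 R/h = 0.2231 h = 13.39 min.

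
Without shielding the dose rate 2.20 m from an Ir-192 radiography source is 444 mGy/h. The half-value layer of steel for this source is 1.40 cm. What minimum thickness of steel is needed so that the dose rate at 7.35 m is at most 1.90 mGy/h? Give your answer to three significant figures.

At 7.35 m, distance alone gives (2.20/7.35)² = 0.08959, so 444 × 0.08959 = 39.78 mGy/h.
Further attenuation needed: 39.78/1.90 = 20.94.
n = log₂(20.94) = 4.388 half-value layers.
Thickness = 4.388 × 1.40 cm = 6.143 cm.

6.14 cm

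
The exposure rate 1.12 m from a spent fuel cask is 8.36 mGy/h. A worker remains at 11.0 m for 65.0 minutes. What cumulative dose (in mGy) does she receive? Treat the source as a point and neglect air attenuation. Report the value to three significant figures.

0.0939 mGy

By the inverse-square law, rate at 11.0 m:
8.36 × (1.12/11.0)² = 8.36 × 0.01037 = 0.08669 mGy/h.
Dose = rate × time = 0.08669 mGy/h × 1.083 h = 0.09389 mGy.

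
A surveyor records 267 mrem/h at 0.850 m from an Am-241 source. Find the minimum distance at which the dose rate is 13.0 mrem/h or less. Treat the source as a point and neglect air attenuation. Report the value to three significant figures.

3.85 m

Intensity scales as (d₁/d₂)², so d₂ = d₁·√(I₁/I₂).
I₁/I₂ = 267/13.0 = 20.54, so d₂ = 0.850 × √20.54 = 3.852 m.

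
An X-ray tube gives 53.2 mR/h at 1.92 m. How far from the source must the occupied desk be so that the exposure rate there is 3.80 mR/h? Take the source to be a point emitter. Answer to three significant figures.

Applying the 1/r² law, d₂ = d₁·√(I₁/I₂).
I₁/I₂ = 53.2/3.80 = 14.00, so d₂ = 1.92 × √14.00 = 7.184 m.

7.18 m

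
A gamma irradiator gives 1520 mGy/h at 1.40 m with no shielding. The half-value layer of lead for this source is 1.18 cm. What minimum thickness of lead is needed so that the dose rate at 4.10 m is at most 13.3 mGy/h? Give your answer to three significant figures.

4.41 cm

At 4.10 m, distance alone gives 1520 × (1.40/4.10)² = 1520 × 0.1166 = 177.2 mGy/h.
Further attenuation needed: 177.2/13.3 = 13.32.
n = log₂(13.32) = 3.736 half-value layers.
Thickness = 3.736 × 1.18 cm = 4.408 cm.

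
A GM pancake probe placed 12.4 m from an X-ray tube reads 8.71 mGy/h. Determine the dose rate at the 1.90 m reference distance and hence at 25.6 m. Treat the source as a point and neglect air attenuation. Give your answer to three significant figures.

371 mGy/h; 2.04 mGy/h

Using I₁d₁² = I₂d₂²,
At 1.90 m: (12.4/1.90)² = 42.59, so 8.71 × 42.59 = 371.0 mGy/h
At 25.6 m: 371.0 × (1.90/25.6)² = 371.0 × 0.005508 = 2.043 mGy/h.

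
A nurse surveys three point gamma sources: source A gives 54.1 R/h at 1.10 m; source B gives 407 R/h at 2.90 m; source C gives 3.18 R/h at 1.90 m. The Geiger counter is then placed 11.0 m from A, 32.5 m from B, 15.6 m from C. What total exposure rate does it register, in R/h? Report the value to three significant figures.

3.83 R/h

By superposition, sum each source's inverse-square contribution:
A: 54.1 × (1.10/11.0)² = 0.5410 R/h
B: 407 × (2.90/32.5)² = 3.241 R/h
C: 3.18 × (1.90/15.6)² = 0.04717 R/h
Total = 0.5410 + 3.241 + 0.04717 = 3.829 R/h.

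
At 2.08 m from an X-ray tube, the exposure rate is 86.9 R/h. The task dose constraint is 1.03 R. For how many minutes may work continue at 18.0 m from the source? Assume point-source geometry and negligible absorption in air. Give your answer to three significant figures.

53.3 min

Intensity scales as (d₁/d₂)², so rate at 18.0 m:
(2.08/18.0)² = 0.01335, so 86.9 × 0.01335 = 1.160 R/h.
Stay time = 1.03 R ÷ 1.160 R/h = 0.8879 h = 53.27 min.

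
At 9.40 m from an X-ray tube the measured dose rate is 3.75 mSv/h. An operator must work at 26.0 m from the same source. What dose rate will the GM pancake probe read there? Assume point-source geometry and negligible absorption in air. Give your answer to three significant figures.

Using I₁d₁² = I₂d₂², scaling from 9.40 m to 26.0 m:
(9.40/26.0)² = 0.1307, so 3.75 × 0.1307 = 0.4901 mSv/h.

0.490 mSv/h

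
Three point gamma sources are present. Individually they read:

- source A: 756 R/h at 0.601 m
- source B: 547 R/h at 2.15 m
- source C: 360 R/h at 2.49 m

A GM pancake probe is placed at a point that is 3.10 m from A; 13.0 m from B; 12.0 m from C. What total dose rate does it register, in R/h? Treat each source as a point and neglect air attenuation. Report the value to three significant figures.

By superposition, sum each source's inverse-square contribution:
A: 756 × (0.601/3.10)² = 28.41 R/h
B: 547 × (2.15/13.0)² = 14.96 R/h
C: 360 × (2.49/12.0)² = 15.50 R/h
Total = 28.41 + 14.96 + 15.50 = 58.87 R/h.

58.9 R/h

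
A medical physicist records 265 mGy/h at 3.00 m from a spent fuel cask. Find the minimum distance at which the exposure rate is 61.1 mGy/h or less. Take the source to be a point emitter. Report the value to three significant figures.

Since intensity falls as 1/r², d₂ = d₁·√(I₁/I₂).
I₁/I₂ = 265/61.1 = 4.337, so d₂ = 3.00 × √4.337 = 6.248 m.

6.25 m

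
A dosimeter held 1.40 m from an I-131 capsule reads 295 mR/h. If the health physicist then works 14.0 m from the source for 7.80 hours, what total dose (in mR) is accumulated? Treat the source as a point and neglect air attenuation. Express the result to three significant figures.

By the inverse-square law, rate at 14.0 m:
295 × (1.40/14.0)² = 295 × 0.01000 = 2.950 mR/h.
Dose = rate × time = 2.950 mR/h × 7.800 h = 23.01 mR.

23.0 mR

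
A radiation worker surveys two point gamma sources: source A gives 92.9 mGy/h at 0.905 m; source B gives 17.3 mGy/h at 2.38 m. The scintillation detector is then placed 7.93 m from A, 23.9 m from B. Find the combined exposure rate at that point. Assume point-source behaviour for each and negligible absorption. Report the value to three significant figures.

1.38 mGy/h

By superposition, sum each source's inverse-square contribution:
A: 92.9 × (0.905/7.93)² = 1.210 mGy/h
B: 17.3 × (2.38/23.9)² = 0.1716 mGy/h
Total = 1.210 + 0.1716 = 1.382 mGy/h.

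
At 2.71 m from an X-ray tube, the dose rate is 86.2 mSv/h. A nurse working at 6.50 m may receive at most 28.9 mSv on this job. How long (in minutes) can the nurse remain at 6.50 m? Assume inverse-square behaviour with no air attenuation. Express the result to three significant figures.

Applying the 1/r² law, rate at 6.50 m:
86.2 × (2.71/6.50)² = 86.2 × 0.1738 = 14.98 mSv/h.
Stay time = 28.9 mSv ÷ 14.98 mSv/h = 1.929 h = 115.7 min.

116 min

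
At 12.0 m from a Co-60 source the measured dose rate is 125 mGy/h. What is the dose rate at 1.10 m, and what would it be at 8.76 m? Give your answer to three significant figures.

14900 mGy/h; 235 mGy/h

Using I₁d₁² = I₂d₂²,
At 1.10 m: 125 × (12.0/1.10)² = 125 × 119.0 = 14880 mGy/h
At 8.76 m: (1.10/8.76)² = 0.01577, so 14880 × 0.01577 = 234.7 mGy/h.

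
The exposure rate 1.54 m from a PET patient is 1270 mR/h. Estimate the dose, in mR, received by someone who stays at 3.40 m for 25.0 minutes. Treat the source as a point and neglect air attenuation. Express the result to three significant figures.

109 mR

By the inverse-square law, rate at 3.40 m:
1270 × (1.54/3.40)² = 1270 × 0.2052 = 260.6 mR/h.
Dose = rate × time = 260.6 mR/h × 0.4167 h = 108.6 mR.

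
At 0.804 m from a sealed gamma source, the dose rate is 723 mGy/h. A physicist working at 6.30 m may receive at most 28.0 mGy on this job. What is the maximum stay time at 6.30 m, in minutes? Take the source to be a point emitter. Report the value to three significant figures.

143 min

Since intensity falls as 1/r², rate at 6.30 m:
(0.804/6.30)² = 0.01629, so 723 × 0.01629 = 11.78 mGy/h.
Stay time = 28.0 mGy ÷ 11.78 mGy/h = 2.377 h = 142.6 min.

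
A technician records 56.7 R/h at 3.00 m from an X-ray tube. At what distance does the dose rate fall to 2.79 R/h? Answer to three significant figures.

13.5 m

Using I₁d₁² = I₂d₂², d₂ = d₁·√(I₁/I₂).
I₁/I₂ = 56.7/2.79 = 20.32, so d₂ = 3.00 × √20.32 = 13.52 m.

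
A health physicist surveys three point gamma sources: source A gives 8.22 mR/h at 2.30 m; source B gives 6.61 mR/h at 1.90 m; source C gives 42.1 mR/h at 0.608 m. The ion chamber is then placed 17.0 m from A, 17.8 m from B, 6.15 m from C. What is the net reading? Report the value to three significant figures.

Each source contributes Iᵢ·(dᵢ/rᵢ)²; contributions add.
A: 8.22 × (2.30/17.0)² = 0.1505 mR/h
B: 6.61 × (1.90/17.8)² = 0.07531 mR/h
C: 42.1 × (0.608/6.15)² = 0.4115 mR/h
Total = 0.1505 + 0.07531 + 0.4115 = 0.6373 mR/h.

0.637 mR/h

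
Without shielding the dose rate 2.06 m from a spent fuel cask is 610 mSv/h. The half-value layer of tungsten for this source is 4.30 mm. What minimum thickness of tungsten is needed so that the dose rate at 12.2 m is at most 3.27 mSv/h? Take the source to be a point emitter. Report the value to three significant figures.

10.4 mm

At 12.2 m, distance alone gives 610 × (2.06/12.2)² = 610 × 0.02851 = 17.39 mSv/h.
Further attenuation needed: 17.39/3.27 = 5.318.
n = log₂(5.318) = 2.411 half-value layers.
Thickness = 2.411 × 4.30 mm = 10.37 mm.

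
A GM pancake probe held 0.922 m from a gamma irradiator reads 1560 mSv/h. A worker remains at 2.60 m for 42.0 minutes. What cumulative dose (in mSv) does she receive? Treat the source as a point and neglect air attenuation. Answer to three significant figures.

137 mSv

By the inverse-square law, rate at 2.60 m:
(0.922/2.60)² = 0.1258, so 1560 × 0.1258 = 196.2 mSv/h.
Dose = rate × time = 196.2 mSv/h × 0.7000 h = 137.3 mSv.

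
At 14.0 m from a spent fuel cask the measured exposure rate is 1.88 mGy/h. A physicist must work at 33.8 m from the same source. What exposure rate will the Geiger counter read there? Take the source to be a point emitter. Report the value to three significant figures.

Applying the 1/r² law, scaling from 14.0 m to 33.8 m:
1.88 × (14.0/33.8)² = 1.88 × 0.1716 = 0.3226 mGy/h.

0.323 mGy/h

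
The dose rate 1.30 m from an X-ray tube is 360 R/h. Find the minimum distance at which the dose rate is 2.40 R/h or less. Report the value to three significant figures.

Applying the 1/r² law, d₂ = d₁·√(I₁/I₂).
I₁/I₂ = 360/2.40 = 150.0, so d₂ = 1.30 × √150.0 = 15.92 m.

15.9 m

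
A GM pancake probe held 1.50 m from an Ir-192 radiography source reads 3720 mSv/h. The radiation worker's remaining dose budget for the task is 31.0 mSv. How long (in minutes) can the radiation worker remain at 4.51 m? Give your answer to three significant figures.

By the inverse-square law, rate at 4.51 m:
(1.50/4.51)² = 0.1106, so 3720 × 0.1106 = 411.4 mSv/h.
Stay time = 31.0 mSv ÷ 411.4 mSv/h = 0.07535 h = 4.521 min.

4.52 min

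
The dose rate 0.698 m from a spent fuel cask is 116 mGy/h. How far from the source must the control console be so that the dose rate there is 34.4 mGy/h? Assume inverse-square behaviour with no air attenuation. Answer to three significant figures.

Using I₁d₁² = I₂d₂², d₂ = d₁·√(I₁/I₂).
I₁/I₂ = 116/34.4 = 3.372, so d₂ = 0.698 × √3.372 = 1.282 m.

1.28 m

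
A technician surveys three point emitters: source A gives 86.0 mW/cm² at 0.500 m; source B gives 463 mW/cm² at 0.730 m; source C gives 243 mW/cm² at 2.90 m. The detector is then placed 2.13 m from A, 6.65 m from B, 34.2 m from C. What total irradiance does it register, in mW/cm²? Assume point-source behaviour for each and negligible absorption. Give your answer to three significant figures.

Each source contributes Iᵢ·(dᵢ/rᵢ)²; contributions add.
A: 86.0 × (0.500/2.13)² = 4.739 mW/cm²
B: 463 × (0.730/6.65)² = 5.579 mW/cm²
C: 243 × (2.90/34.2)² = 1.747 mW/cm²
Total = 4.739 + 5.579 + 1.747 = 12.06 mW/cm².

12.1 mW/cm²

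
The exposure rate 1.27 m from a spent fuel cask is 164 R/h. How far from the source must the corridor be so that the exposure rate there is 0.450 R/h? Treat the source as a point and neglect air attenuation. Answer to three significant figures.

Since intensity falls as 1/r², d₂ = d₁·√(I₁/I₂).
I₁/I₂ = 164/0.450 = 364.4, so d₂ = 1.27 × √364.4 = 24.24 m.

24.2 m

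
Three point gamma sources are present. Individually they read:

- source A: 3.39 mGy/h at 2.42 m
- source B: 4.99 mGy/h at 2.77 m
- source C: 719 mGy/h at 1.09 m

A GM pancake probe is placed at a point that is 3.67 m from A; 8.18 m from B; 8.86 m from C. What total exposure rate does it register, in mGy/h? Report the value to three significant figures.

12.9 mGy/h

By superposition, sum each source's inverse-square contribution:
A: 3.39 × (2.42/3.67)² = 1.474 mGy/h
B: 4.99 × (2.77/8.18)² = 0.5722 mGy/h
C: 719 × (1.09/8.86)² = 10.88 mGy/h
Total = 1.474 + 0.5722 + 10.88 = 12.93 mGy/h.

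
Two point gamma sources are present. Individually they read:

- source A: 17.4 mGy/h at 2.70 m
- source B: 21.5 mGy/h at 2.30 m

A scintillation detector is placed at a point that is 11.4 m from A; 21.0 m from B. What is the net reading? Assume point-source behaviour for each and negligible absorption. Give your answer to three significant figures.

1.23 mGy/h

Each source contributes Iᵢ·(dᵢ/rᵢ)²; contributions add.
A: 17.4 × (2.70/11.4)² = 0.9760 mGy/h
B: 21.5 × (2.30/21.0)² = 0.2579 mGy/h
Total = 0.9760 + 0.2579 = 1.234 mGy/h.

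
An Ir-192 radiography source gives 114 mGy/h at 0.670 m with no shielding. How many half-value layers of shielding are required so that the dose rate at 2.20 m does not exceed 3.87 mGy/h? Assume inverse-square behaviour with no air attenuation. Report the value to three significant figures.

At 2.20 m, distance alone gives (0.670/2.20)² = 0.09275, so 114 × 0.09275 = 10.57 mGy/h.
Further attenuation needed: 10.57/3.87 = 2.731.
n = log₂(2.731) = 1.449 half-value layers.

1.45 half-value layers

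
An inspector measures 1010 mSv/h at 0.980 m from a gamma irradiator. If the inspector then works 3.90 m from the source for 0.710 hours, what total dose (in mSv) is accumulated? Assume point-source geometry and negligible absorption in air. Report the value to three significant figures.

45.3 mSv

Intensity scales as (d₁/d₂)², so rate at 3.90 m:
1010 × (0.980/3.90)² = 1010 × 0.06314 = 63.77 mSv/h.
Dose = rate × time = 63.77 mSv/h × 0.7100 h = 45.28 mSv.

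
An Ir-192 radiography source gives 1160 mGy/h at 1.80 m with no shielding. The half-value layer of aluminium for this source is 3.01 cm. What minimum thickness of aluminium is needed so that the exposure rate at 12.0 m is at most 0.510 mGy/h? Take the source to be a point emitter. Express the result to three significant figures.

At 12.0 m, distance alone gives 1160 × (1.80/12.0)² = 1160 × 0.02250 = 26.10 mGy/h.
Further attenuation needed: 26.10/0.510 = 51.18.
n = log₂(51.18) = 5.678 half-value layers.
Thickness = 5.678 × 3.01 cm = 17.09 cm.

17.1 cm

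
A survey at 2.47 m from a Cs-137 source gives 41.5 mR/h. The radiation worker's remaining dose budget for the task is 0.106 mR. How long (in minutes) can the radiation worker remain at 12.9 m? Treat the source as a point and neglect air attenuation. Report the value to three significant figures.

Applying the 1/r² law, rate at 12.9 m:
41.5 × (2.47/12.9)² = 41.5 × 0.03666 = 1.521 mR/h.
Stay time = 0.106 mR ÷ 1.521 mR/h = 0.06969 h = 4.181 min.

4.18 min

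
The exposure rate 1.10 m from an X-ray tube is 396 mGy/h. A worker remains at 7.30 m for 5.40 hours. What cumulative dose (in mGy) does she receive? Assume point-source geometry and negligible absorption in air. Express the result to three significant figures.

48.6 mGy

Applying the 1/r² law, rate at 7.30 m:
396 × (1.10/7.30)² = 396 × 0.02271 = 8.993 mGy/h.
Dose = rate × time = 8.993 mGy/h × 5.400 h = 48.56 mGy.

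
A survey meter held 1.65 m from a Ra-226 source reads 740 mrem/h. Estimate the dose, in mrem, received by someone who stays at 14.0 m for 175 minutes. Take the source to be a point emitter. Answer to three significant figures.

Intensity scales as (d₁/d₂)², so rate at 14.0 m:
(1.65/14.0)² = 0.01389, so 740 × 0.01389 = 10.28 mrem/h.
Dose = rate × time = 10.28 mrem/h × 2.917 h = 29.99 mrem.

30.0 mrem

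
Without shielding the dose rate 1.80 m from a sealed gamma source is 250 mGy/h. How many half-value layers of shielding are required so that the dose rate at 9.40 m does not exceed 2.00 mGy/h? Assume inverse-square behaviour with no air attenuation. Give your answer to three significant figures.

2.20 half-value layers

At 9.40 m, distance alone gives (1.80/9.40)² = 0.03667, so 250 × 0.03667 = 9.168 mGy/h.
Further attenuation needed: 9.168/2.00 = 4.584.
n = log₂(4.584) = 2.197 half-value layers.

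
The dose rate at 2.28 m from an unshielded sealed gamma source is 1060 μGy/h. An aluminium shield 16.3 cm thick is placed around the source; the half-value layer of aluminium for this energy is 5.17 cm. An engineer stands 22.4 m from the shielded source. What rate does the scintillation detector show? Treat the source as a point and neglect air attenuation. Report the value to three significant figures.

Distance alone: 1060 × (2.28/22.4)² = 1060 × 0.01036 = 10.98 μGy/h.
Shield: 16.3/5.17 = 3.153 half-value layers → attenuation 2^(−3.153) = 0.1124.
Combined: 10.98 × 0.1124 = 1.234 μGy/h.

1.23 μGy/h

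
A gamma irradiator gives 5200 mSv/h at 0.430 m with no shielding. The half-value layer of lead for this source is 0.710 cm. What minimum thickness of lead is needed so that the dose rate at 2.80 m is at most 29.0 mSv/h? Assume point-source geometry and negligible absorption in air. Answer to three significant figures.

1.48 cm

At 2.80 m, distance alone gives 5200 × (0.430/2.80)² = 5200 × 0.02358 = 122.6 mSv/h.
Further attenuation needed: 122.6/29.0 = 4.228.
n = log₂(4.228) = 2.080 half-value layers.
Thickness = 2.080 × 0.710 cm = 1.477 cm.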